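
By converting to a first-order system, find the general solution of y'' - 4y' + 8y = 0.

y(t) = K_1e^(2t)cos(2t) + K_2e^(2t)sin(2t)

Let x_1 = y, x_2 = y'. Then x_1' = x_2 and x_2' = -8x_1 + 4x_2.
A = [[0,1],[-8,4]]; det(A-λI) = λ^2 - 4λ + 8.
Eigenvalues λ = 2 ± 2i.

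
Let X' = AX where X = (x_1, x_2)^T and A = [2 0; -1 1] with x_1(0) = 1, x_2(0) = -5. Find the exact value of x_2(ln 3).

A = [[2,0],[-1,1]]; eigenvalues λ = 2, 1.
Eigenvectors: (-1,1) for λ=2, (0,-1) for λ=1.
From the initial condition, c_1 = -1, c_2 = 4.
x_2(ln 3) = (-1)(3^2)(1) + (4)(3^1)(-1) = -21.

-21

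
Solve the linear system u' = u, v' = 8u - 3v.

u(t) = c_1e^(t), v(t) = 2c_1e^(t) + c_2e^(-3t)

Coefficient matrix A = [[1, 0], [8, -3]].
Characteristic polynomial det(A - λI) = λ^2 + 2λ - 3 = 0.
Eigenvalues λ = 1, -3.
For λ=1: (A-λI) row 2 is [8, -4], so an eigenvector is (1, 2).
For λ=-3: (A-λI) row 1 is [4, 0], so an eigenvector is (0, 1).
General solution: c_1e^(t)(1,2) + c_2e^(-3t)(0,1).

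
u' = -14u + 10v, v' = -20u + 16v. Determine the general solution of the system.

Coefficient matrix A = [[-14, 10], [-20, 16]].
Characteristic polynomial det(A - λI) = λ^2 - 2λ - 24 = 0.
Eigenvalues λ = 6, -4.
For λ=6: (A-λI) row 1 is [-20, 10], so an eigenvector is (1, 2).
For λ=-4: (A-λI) row 1 is [-10, 10], so an eigenvector is (-1, -1).
General solution: c_1e^(6t)(1,2) + c_2e^(-4t)(-1,-1).

u(t) = c_1e^(6t) - c_2e^(-4t), v(t) = 2c_1e^(6t) - c_2e^(-4t)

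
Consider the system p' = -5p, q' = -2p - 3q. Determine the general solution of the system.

Coefficient matrix A = [[-5, 0], [-2, -3]].
Characteristic polynomial det(A - λI) = λ^2 + 8λ + 15 = 0.
Eigenvalues λ = -3, -5.
For λ=-3: (A-λI) row 1 is [-2, 0], so an eigenvector is (0, 1).
For λ=-5: (A-λI) row 2 is [-2, 2], so an eigenvector is (-1, -1).
General solution: c_1e^(-3t)(0,1) + c_2e^(-5t)(-1,-1).

p(t) = -c_2e^(-5t), q(t) = c_1e^(-3t) - c_2e^(-5t)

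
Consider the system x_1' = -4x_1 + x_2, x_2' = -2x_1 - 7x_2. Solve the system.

Coefficient matrix A = [[-4, 1], [-2, -7]].
Characteristic polynomial det(A - λI) = λ^2 + 11λ + 30 = 0.
Eigenvalues λ = -5, -6.
For λ=-5: (A-λI) row 1 is [1, 1], so an eigenvector is (1, -1).
For λ=-6: (A-λI) row 1 is [2, 1], so an eigenvector is (-1, 2).
General solution: C_1e^(-5t)(1,-1) + C_2e^(-6t)(-1,2).

x_1(t) = C_1e^(-5t) - C_2e^(-6t), x_2(t) = -C_1e^(-5t) + 2C_2e^(-6t)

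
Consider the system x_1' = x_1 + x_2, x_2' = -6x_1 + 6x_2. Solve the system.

Coefficient matrix A = [[1, 1], [-6, 6]].
Characteristic polynomial det(A - λI) = λ^2 - 7λ + 12 = 0.
Eigenvalues λ = 4, 3.
For λ=4: (A-λI) row 1 is [-3, 1], so an eigenvector is (-1, -3).
For λ=3: (A-λI) row 1 is [-2, 1], so an eigenvector is (1, 2).
General solution: c_1e^(4t)(-1,-3) + c_2e^(3t)(1,2).

x_1(t) = -c_1e^(4t) + c_2e^(3t), x_2(t) = -3c_1e^(4t) + 2c_2e^(3t)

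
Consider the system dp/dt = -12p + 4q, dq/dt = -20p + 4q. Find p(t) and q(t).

p(t) = c_1e^(-4t)sin(4t) - c_2e^(-4t)cos(4t), q(t) = 2c_1e^(-4t)sin(4t) + c_1e^(-4t)cos(4t) + c_2e^(-4t)sin(4t) - 2c_2e^(-4t)cos(4t)

Coefficient matrix A = [[-12, 4], [-20, 4]].
Characteristic polynomial det(A - λI) = λ^2 + 8λ + 32 = 0.
Eigenvalues λ = -4 ± 4i (complex conjugate pair).
For λ=-4+4i: an eigenvector is (0,1) - i(1,2) = (0 - i, 1 - 2i).
A real fundamental pair from Re and Im of e^((-4+4i)t)v: X_1 = e^(-4t)(cos(4t)·(0,1) + sin(4t)·(1,2)), X_2 = e^(-4t)(sin(4t)·(0,1) - cos(4t)·(1,2)).
General solution: c_1X_1 + c_2X_2.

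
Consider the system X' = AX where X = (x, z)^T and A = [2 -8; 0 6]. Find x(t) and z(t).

x(t) = -C_1e^(2t) - 2C_2e^(6t), z(t) = C_2e^(6t)

Coefficient matrix A = [[2, -8], [0, 6]].
Characteristic polynomial det(A - λI) = λ^2 - 8λ + 12 = 0.
Eigenvalues λ = 2, 6.
For λ=2: (A-λI) row 1 is [0, -8], so an eigenvector is (-1, 0).
For λ=6: (A-λI) row 1 is [-4, -8], so an eigenvector is (-2, 1).
General solution: C_1e^(2t)(-1,0) + C_2e^(6t)(-2,1).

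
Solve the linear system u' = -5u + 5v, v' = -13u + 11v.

u(t) = 2C_1e^(3t)sin(t) + C_1e^(3t)cos(t) + C_2e^(3t)sin(t) - 2C_2e^(3t)cos(t), v(t) = 3C_1e^(3t)sin(t) + 2C_1e^(3t)cos(t) + 2C_2e^(3t)sin(t) - 3C_2e^(3t)cos(t)

Coefficient matrix A = [[-5, 5], [-13, 11]].
Characteristic polynomial det(A - λI) = λ^2 - 6λ + 10 = 0.
Eigenvalues λ = 3 ± i (complex conjugate pair).
For λ=3+i: an eigenvector is (1,2) - i(2,3) = (1 - 2i, 2 - 3i).
A real fundamental pair from Re and Im of e^((3+i)t)v: X_1 = e^(3t)(cos(t)·(1,2) + sin(t)·(2,3)), X_2 = e^(3t)(sin(t)·(1,2) - cos(t)·(2,3)).
General solution: C_1X_1 + C_2X_2.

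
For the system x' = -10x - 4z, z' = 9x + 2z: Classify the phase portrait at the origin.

A = [[-10,-4],[9,2]]; det(A-λI) = λ^2 + 8λ + 16.
repeated λ = -4 with a single eigenvector.

stable improper node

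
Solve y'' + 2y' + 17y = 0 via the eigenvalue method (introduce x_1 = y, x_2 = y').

Let x_1 = y, x_2 = y'. Then x_1' = x_2 and x_2' = -17x_1 - 2x_2.
A = [[0,1],[-17,-2]]; det(A-λI) = λ^2 + 2λ + 17.
Eigenvalues λ = -1 ± 4i.

y(t) = K_1e^(-t)cos(4t) + K_2e^(-t)sin(4t)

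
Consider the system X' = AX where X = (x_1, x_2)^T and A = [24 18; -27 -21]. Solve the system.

x_1(t) = -2c_1e^(-3t) - c_2e^(6t), x_2(t) = 3c_1e^(-3t) + c_2e^(6t)

Coefficient matrix A = [[24, 18], [-27, -21]].
Characteristic polynomial det(A - λI) = λ^2 - 3λ - 18 = 0.
Eigenvalues λ = -3, 6.
For λ=-3: (A-λI) row 1 is [27, 18], so an eigenvector is (-2, 3).
For λ=6: (A-λI) row 1 is [18, 18], so an eigenvector is (-1, 1).
General solution: c_1e^(-3t)(-2,3) + c_2e^(6t)(-1,1).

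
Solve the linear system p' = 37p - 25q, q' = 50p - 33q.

p(t) = c_1e^(2t)sin(5t) - 2c_1e^(2t)cos(5t) - 2c_2e^(2t)sin(5t) - c_2e^(2t)cos(5t), q(t) = c_1e^(2t)sin(5t) - 3c_1e^(2t)cos(5t) - 3c_2e^(2t)sin(5t) - c_2e^(2t)cos(5t)

Coefficient matrix A = [[37, -25], [50, -33]].
Characteristic polynomial det(A - λI) = λ^2 - 4λ + 29 = 0.
Eigenvalues λ = 2 ± 5i (complex conjugate pair).
For λ=2+5i: an eigenvector is (-2,-3) - i(1,1) = (-2 - i, -3 - i).
A real fundamental pair from Re and Im of e^((2+5i)t)v: X_1 = e^(2t)(cos(5t)·(-2,-3) + sin(5t)·(1,1)), X_2 = e^(2t)(sin(5t)·(-2,-3) - cos(5t)·(1,1)).
General solution: c_1X_1 + c_2X_2.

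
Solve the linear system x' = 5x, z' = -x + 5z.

x(t) = K_2e^(5t), z(t) = -K_1e^(5t) - K_2te^(5t) - 3K_2e^(5t)

Coefficient matrix A = [[5, 0], [-1, 5]].
Characteristic polynomial det(A - λI) = λ^2 - 10λ + 25 = 0.
Single eigenvalue λ = 5 with algebraic multiplicity 2.
Eigenvector v = (0,-1); generalized eigenvector w with (A-λI)w=v is (1,-3).
General solution: e^(5t)[K_1·v + K_2·(t·v + w)].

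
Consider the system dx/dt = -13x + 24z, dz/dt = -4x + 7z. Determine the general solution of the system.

x(t) = -3C_1e^(-5t) - 2C_2e^(-t), z(t) = -C_1e^(-5t) - C_2e^(-t)

Coefficient matrix A = [[-13, 24], [-4, 7]].
Characteristic polynomial det(A - λI) = λ^2 + 6λ + 5 = 0.
Eigenvalues λ = -5, -1.
For λ=-5: (A-λI) row 1 is [-8, 24], so an eigenvector is (-3, -1).
For λ=-1: (A-λI) row 1 is [-12, 24], so an eigenvector is (-2, -1).
General solution: C_1e^(-5t)(-3,-1) + C_2e^(-t)(-2,-1).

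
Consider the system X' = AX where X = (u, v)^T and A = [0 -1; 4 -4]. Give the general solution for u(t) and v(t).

Coefficient matrix A = [[0, -1], [4, -4]].
Characteristic polynomial det(A - λI) = λ^2 + 4λ + 4 = 0.
Single eigenvalue λ = -2 with algebraic multiplicity 2.
Eigenvector v = (-1,-2); generalized eigenvector w with (A-λI)w=v is (-2,-3).
General solution: e^(-2t)[C_1·v + C_2·(t·v + w)].

u(t) = -C_1e^(-2t) - C_2te^(-2t) - 2C_2e^(-2t), v(t) = -2C_1e^(-2t) - 2C_2te^(-2t) - 3C_2e^(-2t)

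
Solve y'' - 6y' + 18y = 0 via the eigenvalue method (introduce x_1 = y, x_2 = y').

Let x_1 = y, x_2 = y'. Then x_1' = x_2 and x_2' = -18x_1 + 6x_2.
A = [[0,1],[-18,6]]; det(A-λI) = λ^2 - 6λ + 18.
Eigenvalues λ = 3 ± 3i.

y(t) = K_1e^(3t)cos(3t) + K_2e^(3t)sin(3t)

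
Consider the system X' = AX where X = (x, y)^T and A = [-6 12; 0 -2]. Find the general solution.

x(t) = K_1e^(-6t) - 3K_2e^(-2t), y(t) = -K_2e^(-2t)

Coefficient matrix A = [[-6, 12], [0, -2]].
Characteristic polynomial det(A - λI) = λ^2 + 8λ + 12 = 0.
Eigenvalues λ = -6, -2.
For λ=-6: (A-λI) row 1 is [0, 12], so an eigenvector is (1, 0).
For λ=-2: (A-λI) row 1 is [-4, 12], so an eigenvector is (-3, -1).
General solution: K_1e^(-6t)(1,0) + K_2e^(-2t)(-3,-1).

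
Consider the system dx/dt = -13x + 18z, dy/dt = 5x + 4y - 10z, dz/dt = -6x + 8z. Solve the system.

x(t) = 3C_2e^(-t) + 2C_3e^(-4t), y(t) = C_1e^(4t) + C_2e^(-t), z(t) = 2C_2e^(-t) + C_3e^(-4t)

Coefficient matrix A = [[-13, 0, 18], [5, 4, -10], [-6, 0, 8]].
det(A - λI) = 0 gives eigenvalues λ = 4, -1, -4.
For λ=4: eigenvector (0,1,0).
For λ=-1: eigenvector (3,1,2).
For λ=-4: eigenvector (2,0,1).
General solution: C_1e^(4t)(0,1,0) + C_2e^(-t)(3,1,2) + C_3e^(-4t)(2,0,1).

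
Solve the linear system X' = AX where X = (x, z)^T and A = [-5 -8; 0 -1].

Coefficient matrix A = [[-5, -8], [0, -1]].
Characteristic polynomial det(A - λI) = λ^2 + 6λ + 5 = 0.
Eigenvalues λ = -1, -5.
For λ=-1: (A-λI) row 1 is [-4, -8], so an eigenvector is (-2, 1).
For λ=-5: (A-λI) row 1 is [0, -8], so an eigenvector is (1, 0).
General solution: C_1e^(-t)(-2,1) + C_2e^(-5t)(1,0).

x(t) = -2C_1e^(-t) + C_2e^(-5t), z(t) = C_1e^(-t)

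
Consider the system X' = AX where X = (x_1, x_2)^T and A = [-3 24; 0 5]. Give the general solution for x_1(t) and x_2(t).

Coefficient matrix A = [[-3, 24], [0, 5]].
Characteristic polynomial det(A - λI) = λ^2 - 2λ - 15 = 0.
Eigenvalues λ = 5, -3.
For λ=5: (A-λI) row 1 is [-8, 24], so an eigenvector is (-3, -1).
For λ=-3: (A-λI) row 1 is [0, 24], so an eigenvector is (-1, 0).
General solution: C_1e^(5t)(-3,-1) + C_2e^(-3t)(-1,0).

x_1(t) = -3C_1e^(5t) - C_2e^(-3t), x_2(t) = -C_1e^(5t)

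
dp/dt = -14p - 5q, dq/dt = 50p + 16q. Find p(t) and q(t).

Coefficient matrix A = [[-14, -5], [50, 16]].
Characteristic polynomial det(A - λI) = λ^2 - 2λ + 26 = 0.
Eigenvalues λ = 1 ± 5i (complex conjugate pair).
For λ=1+5i: an eigenvector is (-1,3) - i(0,-1) = (-1, 3 + i).
A real fundamental pair from Re and Im of e^((1+5i)t)v: X_1 = e^(t)(cos(5t)·(-1,3) + sin(5t)·(0,-1)), X_2 = e^(t)(sin(5t)·(-1,3) - cos(5t)·(0,-1)).
General solution: K_1X_1 + K_2X_2.

p(t) = -K_1e^(t)cos(5t) - K_2e^(t)sin(5t), q(t) = -K_1e^(t)sin(5t) + 3K_1e^(t)cos(5t) + 3K_2e^(t)sin(5t) + K_2e^(t)cos(5t)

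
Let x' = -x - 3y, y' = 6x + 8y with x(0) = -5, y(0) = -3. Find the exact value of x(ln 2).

A = [[-1,-3],[6,8]]; eigenvalues λ = 2, 5.
Eigenvectors: (1,-1) for λ=2, (-1,2) for λ=5.
From the initial condition, c_1 = -13, c_2 = -8.
x(ln 2) = (-13)(2^2)(1) + (-8)(2^5)(-1) = 204.

204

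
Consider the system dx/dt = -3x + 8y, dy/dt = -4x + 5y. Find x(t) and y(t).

Coefficient matrix A = [[-3, 8], [-4, 5]].
Characteristic polynomial det(A - λI) = λ^2 - 2λ + 17 = 0.
Eigenvalues λ = 1 ± 4i (complex conjugate pair).
For λ=1+4i: an eigenvector is (-1,0) - i(1,1) = (-1 - i, 0 - i).
A real fundamental pair from Re and Im of e^((1+4i)t)v: X_1 = e^(t)(cos(4t)·(-1,0) + sin(4t)·(1,1)), X_2 = e^(t)(sin(4t)·(-1,0) - cos(4t)·(1,1)).
General solution: K_1X_1 + K_2X_2.

x(t) = K_1e^(t)sin(4t) - K_1e^(t)cos(4t) - K_2e^(t)sin(4t) - K_2e^(t)cos(4t), y(t) = K_1e^(t)sin(4t) - K_2e^(t)cos(4t)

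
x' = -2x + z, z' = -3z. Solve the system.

x(t) = K_1e^(-3t) - K_2e^(-2t), z(t) = -K_1e^(-3t)

Coefficient matrix A = [[-2, 1], [0, -3]].
Characteristic polynomial det(A - λI) = λ^2 + 5λ + 6 = 0.
Eigenvalues λ = -3, -2.
For λ=-3: (A-λI) row 1 is [1, 1], so an eigenvector is (1, -1).
For λ=-2: (A-λI) row 1 is [0, 1], so an eigenvector is (-1, 0).
General solution: K_1e^(-3t)(1,-1) + K_2e^(-2t)(-1,0).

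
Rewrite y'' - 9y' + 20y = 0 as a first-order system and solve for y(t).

Let x_1 = y, x_2 = y'. Then x_1' = x_2 and x_2' = -20x_1 + 9x_2.
A = [[0,1],[-20,9]]; det(A-λI) = λ^2 - 9λ + 20.
Eigenvalues λ = 4, 5 with eigenvectors (1,4), (1,5).

y(t) = c_1e^(4t) + c_2e^(5t)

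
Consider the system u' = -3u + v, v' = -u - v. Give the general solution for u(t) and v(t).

u(t) = -K_1e^(-2t) - K_2te^(-2t) + 3K_2e^(-2t), v(t) = -K_1e^(-2t) - K_2te^(-2t) + 2K_2e^(-2t)

Coefficient matrix A = [[-3, 1], [-1, -1]].
Characteristic polynomial det(A - λI) = λ^2 + 4λ + 4 = 0.
Single eigenvalue λ = -2 with algebraic multiplicity 2.
Eigenvector v = (-1,-1); generalized eigenvector w with (A-λI)w=v is (3,2).
General solution: e^(-2t)[K_1·v + K_2·(t·v + w)].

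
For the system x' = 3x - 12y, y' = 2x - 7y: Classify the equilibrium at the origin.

A = [[3,-12],[2,-7]]; det(A-λI) = λ^2 + 4λ + 3.
λ = -3, -1: both negative.

stable node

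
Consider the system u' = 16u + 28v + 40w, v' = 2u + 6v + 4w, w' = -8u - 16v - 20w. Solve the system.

Coefficient matrix A = [[16, 28, 40], [2, 6, 4], [-8, -16, -20]].
det(A - λI) = 0 gives eigenvalues λ = 4, 2, -4.
For λ=4: eigenvector (1,1,-1).
For λ=2: eigenvector (-2,1,0).
For λ=-4: eigenvector (-2,0,1).
General solution: K_1e^(4t)(1,1,-1) + K_2e^(2t)(-2,1,0) + K_3e^(-4t)(-2,0,1).

u(t) = K_1e^(4t) - 2K_2e^(2t) - 2K_3e^(-4t), v(t) = K_1e^(4t) + K_2e^(2t), w(t) = -K_1e^(4t) + K_3e^(-4t)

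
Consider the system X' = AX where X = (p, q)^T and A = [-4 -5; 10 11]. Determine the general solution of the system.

p(t) = -K_1e^(6t) + K_2e^(t), q(t) = 2K_1e^(6t) - K_2e^(t)

Coefficient matrix A = [[-4, -5], [10, 11]].
Characteristic polynomial det(A - λI) = λ^2 - 7λ + 6 = 0.
Eigenvalues λ = 6, 1.
For λ=6: (A-λI) row 1 is [-10, -5], so an eigenvector is (-1, 2).
For λ=1: (A-λI) row 1 is [-5, -5], so an eigenvector is (1, -1).
General solution: K_1e^(6t)(-1,2) + K_2e^(t)(1,-1).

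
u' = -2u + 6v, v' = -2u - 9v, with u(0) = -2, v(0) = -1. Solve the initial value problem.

u(t) = -14e^(-5t) + 12e^(-6t), v(t) = 7e^(-5t) - 8e^(-6t)

Coefficient matrix A = [[-2, 6], [-2, -9]].
Characteristic polynomial det(A - λI) = λ^2 + 11λ + 30 = 0.
Eigenvalues λ = -6, -5.
For λ=-6: (A-λI) row 1 is [4, 6], so an eigenvector is (3, -2).
For λ=-5: (A-λI) row 1 is [3, 6], so an eigenvector is (2, -1).
General solution: K_1e^(-6t)(3,-2) + K_2e^(-5t)(2,-1).
Applying u(0)=-2, v(0)=-1 gives K_1=4, K_2=-7.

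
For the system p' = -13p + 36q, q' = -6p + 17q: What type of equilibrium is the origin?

saddle

A = [[-13,36],[-6,17]]; det(A-λI) = λ^2 - 4λ - 5.
λ = 5, -1: opposite signs.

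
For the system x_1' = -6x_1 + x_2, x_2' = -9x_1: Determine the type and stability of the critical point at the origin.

stable improper node

A = [[-6,1],[-9,0]]; det(A-λI) = λ^2 + 6λ + 9.
repeated λ = -3 with a single eigenvector.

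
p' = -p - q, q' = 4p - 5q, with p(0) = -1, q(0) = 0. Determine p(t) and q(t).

Coefficient matrix A = [[-1, -1], [4, -5]].
Characteristic polynomial det(A - λI) = λ^2 + 6λ + 9 = 0.
Single eigenvalue λ = -3 with algebraic multiplicity 2.
Eigenvector v = (-1,-2); generalized eigenvector w with (A-λI)w=v is (0,1).
General solution: e^(-3t)[K_1·v + K_2·(t·v + w)].
Applying p(0)=-1, q(0)=0 gives K_1=1, K_2=2.

p(t) = -2te^(-3t) - e^(-3t), q(t) = -4te^(-3t)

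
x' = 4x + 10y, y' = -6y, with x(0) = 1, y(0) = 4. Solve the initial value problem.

Coefficient matrix A = [[4, 10], [0, -6]].
Characteristic polynomial det(A - λI) = λ^2 + 2λ - 24 = 0.
Eigenvalues λ = 4, -6.
For λ=4: (A-λI) row 1 is [0, 10], so an eigenvector is (1, 0).
For λ=-6: (A-λI) row 1 is [10, 10], so an eigenvector is (1, -1).
General solution: c_1e^(4t)(1,0) + c_2e^(-6t)(1,-1).
Applying x(0)=1, y(0)=4 gives c_1=5, c_2=-4.

x(t) = 5e^(4t) - 4e^(-6t), y(t) = 4e^(-6t)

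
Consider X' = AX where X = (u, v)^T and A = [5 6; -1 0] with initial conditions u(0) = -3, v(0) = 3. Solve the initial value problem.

u(t) = 9e^(3t) - 12e^(2t), v(t) = -3e^(3t) + 6e^(2t)

Coefficient matrix A = [[5, 6], [-1, 0]].
Characteristic polynomial det(A - λI) = λ^2 - 5λ + 6 = 0.
Eigenvalues λ = 3, 2.
For λ=3: (A-λI) row 1 is [2, 6], so an eigenvector is (3, -1).
For λ=2: (A-λI) row 1 is [3, 6], so an eigenvector is (-2, 1).
General solution: C_1e^(3t)(3,-1) + C_2e^(2t)(-2,1).
Applying u(0)=-3, v(0)=3 gives C_1=3, C_2=6.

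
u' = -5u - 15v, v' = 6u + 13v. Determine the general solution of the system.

Coefficient matrix A = [[-5, -15], [6, 13]].
Characteristic polynomial det(A - λI) = λ^2 - 8λ + 25 = 0.
Eigenvalues λ = 4 ± 3i (complex conjugate pair).
For λ=4+3i: an eigenvector is (-1,1) - i(-2,1) = (-1 + 2i, 1 - i).
A real fundamental pair from Re and Im of e^((4+3i)t)v: X_1 = e^(4t)(cos(3t)·(-1,1) + sin(3t)·(-2,1)), X_2 = e^(4t)(sin(3t)·(-1,1) - cos(3t)·(-2,1)).
General solution: C_1X_1 + C_2X_2.

u(t) = -2C_1e^(4t)sin(3t) - C_1e^(4t)cos(3t) - C_2e^(4t)sin(3t) + 2C_2e^(4t)cos(3t), v(t) = C_1e^(4t)sin(3t) + C_1e^(4t)cos(3t) + C_2e^(4t)sin(3t) - C_2e^(4t)cos(3t)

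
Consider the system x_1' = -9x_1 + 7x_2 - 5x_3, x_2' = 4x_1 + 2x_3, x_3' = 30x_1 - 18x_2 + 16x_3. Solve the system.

x_1(t) = K_1e^(t) - K_2e^(4t) - 2K_3e^(2t), x_2(t) = K_2e^(4t) - K_3e^(2t), x_3(t) = -2K_1e^(t) + 4K_2e^(4t) + 3K_3e^(2t)

Coefficient matrix A = [[-9, 7, -5], [4, 0, 2], [30, -18, 16]].
det(A - λI) = 0 gives eigenvalues λ = 1, 4, 2.
For λ=1: eigenvector (1,0,-2).
For λ=4: eigenvector (-1,1,4).
For λ=2: eigenvector (-2,-1,3).
General solution: K_1e^(t)(1,0,-2) + K_2e^(4t)(-1,1,4) + K_3e^(2t)(-2,-1,3).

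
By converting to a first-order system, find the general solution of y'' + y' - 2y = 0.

Let x_1 = y, x_2 = y'. Then x_1' = x_2 and x_2' = 2x_1 - x_2.
A = [[0,1],[2,-1]]; det(A-λI) = λ^2 + λ - 2.
Eigenvalues λ = -2, 1 with eigenvectors (1,-2), (1,1).

y(t) = K_1e^(-2t) + K_2e^(t)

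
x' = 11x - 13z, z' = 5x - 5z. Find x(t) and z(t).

x(t) = 2K_1e^(3t)sin(t) - 3K_1e^(3t)cos(t) - 3K_2e^(3t)sin(t) - 2K_2e^(3t)cos(t), z(t) = K_1e^(3t)sin(t) - 2K_1e^(3t)cos(t) - 2K_2e^(3t)sin(t) - K_2e^(3t)cos(t)

Coefficient matrix A = [[11, -13], [5, -5]].
Characteristic polynomial det(A - λI) = λ^2 - 6λ + 10 = 0.
Eigenvalues λ = 3 ± i (complex conjugate pair).
For λ=3+i: an eigenvector is (-3,-2) - i(2,1) = (-3 - 2i, -2 - i).
A real fundamental pair from Re and Im of e^((3+i)t)v: X_1 = e^(3t)(cos(t)·(-3,-2) + sin(t)·(2,1)), X_2 = e^(3t)(sin(t)·(-3,-2) - cos(t)·(2,1)).
General solution: K_1X_1 + K_2X_2.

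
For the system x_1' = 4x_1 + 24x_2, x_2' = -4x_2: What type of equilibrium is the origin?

saddle

A = [[4,24],[0,-4]]; det(A-λI) = λ^2 - 16.
λ = -4, 4: opposite signs.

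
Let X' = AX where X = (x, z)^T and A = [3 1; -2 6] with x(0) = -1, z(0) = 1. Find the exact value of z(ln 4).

A = [[3,1],[-2,6]]; eigenvalues λ = 4, 5.
Eigenvectors: (1,1) for λ=4, (1,2) for λ=5.
From the initial condition, c_1 = -3, c_2 = 2.
z(ln 4) = (-3)(4^4)(1) + (2)(4^5)(2) = 3328.

3328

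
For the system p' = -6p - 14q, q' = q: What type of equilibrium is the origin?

saddle

A = [[-6,-14],[0,1]]; det(A-λI) = λ^2 + 5λ - 6.
λ = -6, 1: opposite signs.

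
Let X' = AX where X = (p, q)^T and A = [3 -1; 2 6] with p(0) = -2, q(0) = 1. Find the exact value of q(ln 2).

A = [[3,-1],[2,6]]; eigenvalues λ = 4, 5.
Eigenvectors: (1,-1) for λ=4, (1,-2) for λ=5.
From the initial condition, c_1 = -3, c_2 = 1.
q(ln 2) = (-3)(2^4)(-1) + (1)(2^5)(-2) = -16.

-16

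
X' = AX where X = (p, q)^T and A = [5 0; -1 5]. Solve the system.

p(t) = -K_2e^(5t), q(t) = K_1e^(5t) + K_2te^(5t) - 3K_2e^(5t)

Coefficient matrix A = [[5, 0], [-1, 5]].
Characteristic polynomial det(A - λI) = λ^2 - 10λ + 25 = 0.
Single eigenvalue λ = 5 with algebraic multiplicity 2.
Eigenvector v = (0,1); generalized eigenvector w with (A-λI)w=v is (-1,-3).
General solution: e^(5t)[K_1·v + K_2·(t·v + w)].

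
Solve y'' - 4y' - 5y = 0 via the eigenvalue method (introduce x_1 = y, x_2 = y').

Let x_1 = y, x_2 = y'. Then x_1' = x_2 and x_2' = 5x_1 + 4x_2.
A = [[0,1],[5,4]]; det(A-λI) = λ^2 - 4λ - 5.
Eigenvalues λ = 5, -1 with eigenvectors (1,5), (1,-1).

y(t) = C_1e^(5t) + C_2e^(-t)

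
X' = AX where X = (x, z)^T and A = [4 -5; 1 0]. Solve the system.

Coefficient matrix A = [[4, -5], [1, 0]].
Characteristic polynomial det(A - λI) = λ^2 - 4λ + 5 = 0.
Eigenvalues λ = 2 ± i (complex conjugate pair).
For λ=2+i: an eigenvector is (-1,0) - i(-2,-1) = (-1 + 2i, 0 + i).
A real fundamental pair from Re and Im of e^((2+i)t)v: X_1 = e^(2t)(cos(t)·(-1,0) + sin(t)·(-2,-1)), X_2 = e^(2t)(sin(t)·(-1,0) - cos(t)·(-2,-1)).
General solution: c_1X_1 + c_2X_2.

x(t) = -2c_1e^(2t)sin(t) - c_1e^(2t)cos(t) - c_2e^(2t)sin(t) + 2c_2e^(2t)cos(t), z(t) = -c_1e^(2t)sin(t) + c_2e^(2t)cos(t)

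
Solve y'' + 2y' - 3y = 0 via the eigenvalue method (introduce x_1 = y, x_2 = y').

Let x_1 = y, x_2 = y'. Then x_1' = x_2 and x_2' = 3x_1 - 2x_2.
A = [[0,1],[3,-2]]; det(A-λI) = λ^2 + 2λ - 3.
Eigenvalues λ = 1, -3 with eigenvectors (1,1), (1,-3).

y(t) = C_1e^(t) + C_2e^(-3t)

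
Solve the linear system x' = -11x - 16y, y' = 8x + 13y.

Coefficient matrix A = [[-11, -16], [8, 13]].
Characteristic polynomial det(A - λI) = λ^2 - 2λ - 15 = 0.
Eigenvalues λ = 5, -3.
For λ=5: (A-λI) row 1 is [-16, -16], so an eigenvector is (-1, 1).
For λ=-3: (A-λI) row 1 is [-8, -16], so an eigenvector is (-2, 1).
General solution: c_1e^(5t)(-1,1) + c_2e^(-3t)(-2,1).

x(t) = -c_1e^(5t) - 2c_2e^(-3t), y(t) = c_1e^(5t) + c_2e^(-3t)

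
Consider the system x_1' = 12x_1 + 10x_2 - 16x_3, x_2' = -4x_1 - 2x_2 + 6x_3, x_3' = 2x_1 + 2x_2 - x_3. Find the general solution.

Coefficient matrix A = [[12, 10, -16], [-4, -2, 6], [2, 2, -1]].
det(A - λI) = 0 gives eigenvalues λ = 4, 3, 2.
For λ=4: eigenvector (9,-4,2).
For λ=3: eigenvector (4,-2,1).
For λ=2: eigenvector (-1,1,0).
General solution: K_1e^(4t)(9,-4,2) + K_2e^(3t)(4,-2,1) + K_3e^(2t)(-1,1,0).

x_1(t) = 9K_1e^(4t) + 4K_2e^(3t) - K_3e^(2t), x_2(t) = -4K_1e^(4t) - 2K_2e^(3t) + K_3e^(2t), x_3(t) = 2K_1e^(4t) + K_2e^(3t)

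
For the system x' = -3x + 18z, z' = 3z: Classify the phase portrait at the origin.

saddle

A = [[-3,18],[0,3]]; det(A-λI) = λ^2 - 9.
λ = 3, -3: opposite signs.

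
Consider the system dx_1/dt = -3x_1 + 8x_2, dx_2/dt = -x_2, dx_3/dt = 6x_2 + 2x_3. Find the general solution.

x_1(t) = K_1e^(-3t) + 4K_3e^(-t), x_2(t) = K_3e^(-t), x_3(t) = K_2e^(2t) - 2K_3e^(-t)

Coefficient matrix A = [[-3, 8, 0], [0, -1, 0], [0, 6, 2]].
det(A - λI) = 0 gives eigenvalues λ = -3, 2, -1.
For λ=-3: eigenvector (1,0,0).
For λ=2: eigenvector (0,0,1).
For λ=-1: eigenvector (4,1,-2).
General solution: K_1e^(-3t)(1,0,0) + K_2e^(2t)(0,0,1) + K_3e^(-t)(4,1,-2).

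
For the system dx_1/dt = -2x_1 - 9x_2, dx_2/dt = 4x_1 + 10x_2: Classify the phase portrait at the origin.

unstable improper node

A = [[-2,-9],[4,10]]; det(A-λI) = λ^2 - 8λ + 16.
repeated λ = 4 with a single eigenvector.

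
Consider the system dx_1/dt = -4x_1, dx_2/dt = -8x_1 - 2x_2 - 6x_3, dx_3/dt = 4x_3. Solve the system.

Coefficient matrix A = [[-4, 0, 0], [-8, -2, -6], [0, 0, 4]].
det(A - λI) = 0 gives eigenvalues λ = -4, -2, 4.
For λ=-4: eigenvector (1,4,0).
For λ=-2: eigenvector (0,1,0).
For λ=4: eigenvector (0,-1,1).
General solution: K_1e^(-4t)(1,4,0) + K_2e^(-2t)(0,1,0) + K_3e^(4t)(0,-1,1).

x_1(t) = K_1e^(-4t), x_2(t) = 4K_1e^(-4t) + K_2e^(-2t) - K_3e^(4t), x_3(t) = K_3e^(4t)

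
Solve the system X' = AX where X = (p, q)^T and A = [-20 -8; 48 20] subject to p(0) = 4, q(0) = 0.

p(t) = -8e^(4t) + 12e^(-4t), q(t) = 24e^(4t) - 24e^(-4t)

Coefficient matrix A = [[-20, -8], [48, 20]].
Characteristic polynomial det(A - λI) = λ^2 - 16 = 0.
Eigenvalues λ = 4, -4.
For λ=4: (A-λI) row 1 is [-24, -8], so an eigenvector is (-1, 3).
For λ=-4: (A-λI) row 1 is [-16, -8], so an eigenvector is (1, -2).
General solution: c_1e^(4t)(-1,3) + c_2e^(-4t)(1,-2).
Applying p(0)=4, q(0)=0 gives c_1=8, c_2=12.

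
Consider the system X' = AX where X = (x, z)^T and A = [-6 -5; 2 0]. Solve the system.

x(t) = 2K_1e^(-3t)sin(t) + K_1e^(-3t)cos(t) + K_2e^(-3t)sin(t) - 2K_2e^(-3t)cos(t), z(t) = -K_1e^(-3t)sin(t) - K_1e^(-3t)cos(t) - K_2e^(-3t)sin(t) + K_2e^(-3t)cos(t)

Coefficient matrix A = [[-6, -5], [2, 0]].
Characteristic polynomial det(A - λI) = λ^2 + 6λ + 10 = 0.
Eigenvalues λ = -3 ± i (complex conjugate pair).
For λ=-3+i: an eigenvector is (1,-1) - i(2,-1) = (1 - 2i, -1 + i).
A real fundamental pair from Re and Im of e^((-3+i)t)v: X_1 = e^(-3t)(cos(t)·(1,-1) + sin(t)·(2,-1)), X_2 = e^(-3t)(sin(t)·(1,-1) - cos(t)·(2,-1)).
General solution: K_1X_1 + K_2X_2.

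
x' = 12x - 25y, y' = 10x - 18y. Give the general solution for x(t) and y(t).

Coefficient matrix A = [[12, -25], [10, -18]].
Characteristic polynomial det(A - λI) = λ^2 + 6λ + 34 = 0.
Eigenvalues λ = -3 ± 5i (complex conjugate pair).
For λ=-3+5i: an eigenvector is (-2,-1) - i(-1,-1) = (-2 + i, -1 + i).
A real fundamental pair from Re and Im of e^((-3+5i)t)v: X_1 = e^(-3t)(cos(5t)·(-2,-1) + sin(5t)·(-1,-1)), X_2 = e^(-3t)(sin(5t)·(-2,-1) - cos(5t)·(-1,-1)).
General solution: K_1X_1 + K_2X_2.

x(t) = -K_1e^(-3t)sin(5t) - 2K_1e^(-3t)cos(5t) - 2K_2e^(-3t)sin(5t) + K_2e^(-3t)cos(5t), y(t) = -K_1e^(-3t)sin(5t) - K_1e^(-3t)cos(5t) - K_2e^(-3t)sin(5t) + K_2e^(-3t)cos(5t)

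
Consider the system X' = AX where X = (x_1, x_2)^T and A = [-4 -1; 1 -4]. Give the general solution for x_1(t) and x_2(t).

x_1(t) = -c_1e^(-4t)sin(t) + c_2e^(-4t)cos(t), x_2(t) = c_1e^(-4t)cos(t) + c_2e^(-4t)sin(t)

Coefficient matrix A = [[-4, -1], [1, -4]].
Characteristic polynomial det(A - λI) = λ^2 + 8λ + 17 = 0.
Eigenvalues λ = -4 ± i (complex conjugate pair).
For λ=-4+i: an eigenvector is (0,1) - i(-1,0) = (0 + i, 1).
A real fundamental pair from Re and Im of e^((-4+i)t)v: X_1 = e^(-4t)(cos(t)·(0,1) + sin(t)·(-1,0)), X_2 = e^(-4t)(sin(t)·(0,1) - cos(t)·(-1,0)).
General solution: c_1X_1 + c_2X_2.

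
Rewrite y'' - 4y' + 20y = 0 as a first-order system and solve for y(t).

y(t) = c_1e^(2t)cos(4t) + c_2e^(2t)sin(4t)

Let x_1 = y, x_2 = y'. Then x_1' = x_2 and x_2' = -20x_1 + 4x_2.
A = [[0,1],[-20,4]]; det(A-λI) = λ^2 - 4λ + 20.
Eigenvalues λ = 2 ± 4i.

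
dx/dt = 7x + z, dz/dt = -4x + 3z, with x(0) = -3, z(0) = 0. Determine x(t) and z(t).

Coefficient matrix A = [[7, 1], [-4, 3]].
Characteristic polynomial det(A - λI) = λ^2 - 10λ + 25 = 0.
Single eigenvalue λ = 5 with algebraic multiplicity 2.
Eigenvector v = (-1,2); generalized eigenvector w with (A-λI)w=v is (1,-3).
General solution: e^(5t)[C_1·v + C_2·(t·v + w)].
Applying x(0)=-3, z(0)=0 gives C_1=9, C_2=6.

x(t) = -6te^(5t) - 3e^(5t), z(t) = 12te^(5t)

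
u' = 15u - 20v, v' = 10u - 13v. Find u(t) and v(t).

Coefficient matrix A = [[15, -20], [10, -13]].
Characteristic polynomial det(A - λI) = λ^2 - 2λ + 5 = 0.
Eigenvalues λ = 1 ± 2i (complex conjugate pair).
For λ=1+2i: an eigenvector is (-1,-1) - i(3,2) = (-1 - 3i, -1 - 2i).
A real fundamental pair from Re and Im of e^((1+2i)t)v: X_1 = e^(t)(cos(2t)·(-1,-1) + sin(2t)·(3,2)), X_2 = e^(t)(sin(2t)·(-1,-1) - cos(2t)·(3,2)).
General solution: c_1X_1 + c_2X_2.

u(t) = 3c_1e^(t)sin(2t) - c_1e^(t)cos(2t) - c_2e^(t)sin(2t) - 3c_2e^(t)cos(2t), v(t) = 2c_1e^(t)sin(2t) - c_1e^(t)cos(2t) - c_2e^(t)sin(2t) - 2c_2e^(t)cos(2t)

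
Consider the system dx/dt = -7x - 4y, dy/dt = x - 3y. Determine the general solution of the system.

x(t) = 2c_1e^(-5t) + 2c_2te^(-5t) + 3c_2e^(-5t), y(t) = -c_1e^(-5t) - c_2te^(-5t) - 2c_2e^(-5t)

Coefficient matrix A = [[-7, -4], [1, -3]].
Characteristic polynomial det(A - λI) = λ^2 + 10λ + 25 = 0.
Single eigenvalue λ = -5 with algebraic multiplicity 2.
Eigenvector v = (2,-1); generalized eigenvector w with (A-λI)w=v is (3,-2).
General solution: e^(-5t)[c_1·v + c_2·(t·v + w)].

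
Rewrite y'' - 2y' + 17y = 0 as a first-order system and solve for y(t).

y(t) = K_1e^(t)cos(4t) + K_2e^(t)sin(4t)

Let x_1 = y, x_2 = y'. Then x_1' = x_2 and x_2' = -17x_1 + 2x_2.
A = [[0,1],[-17,2]]; det(A-λI) = λ^2 - 2λ + 17.
Eigenvalues λ = 1 ± 4i.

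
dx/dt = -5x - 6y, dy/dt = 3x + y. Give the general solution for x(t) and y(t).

x(t) = -c_1e^(-2t)sin(3t) + c_1e^(-2t)cos(3t) + c_2e^(-2t)sin(3t) + c_2e^(-2t)cos(3t), y(t) = c_1e^(-2t)sin(3t) - c_2e^(-2t)cos(3t)

Coefficient matrix A = [[-5, -6], [3, 1]].
Characteristic polynomial det(A - λI) = λ^2 + 4λ + 13 = 0.
Eigenvalues λ = -2 ± 3i (complex conjugate pair).
For λ=-2+3i: an eigenvector is (1,0) - i(-1,1) = (1 + i, 0 - i).
A real fundamental pair from Re and Im of e^((-2+3i)t)v: X_1 = e^(-2t)(cos(3t)·(1,0) + sin(3t)·(-1,1)), X_2 = e^(-2t)(sin(3t)·(1,0) - cos(3t)·(-1,1)).
General solution: c_1X_1 + c_2X_2.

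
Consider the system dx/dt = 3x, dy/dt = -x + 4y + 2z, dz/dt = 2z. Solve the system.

Coefficient matrix A = [[3, 0, 0], [-1, 4, 2], [0, 0, 2]].
det(A - λI) = 0 gives eigenvalues λ = 3, 4, 2.
For λ=3: eigenvector (1,1,0).
For λ=4: eigenvector (0,1,0).
For λ=2: eigenvector (0,-1,1).
General solution: c_1e^(3t)(1,1,0) + c_2e^(4t)(0,1,0) + c_3e^(2t)(0,-1,1).

x(t) = c_1e^(3t), y(t) = c_1e^(3t) + c_2e^(4t) - c_3e^(2t), z(t) = c_3e^(2t)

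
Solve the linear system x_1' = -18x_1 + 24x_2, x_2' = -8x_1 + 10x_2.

x_1(t) = 2c_1e^(-6t) - 3c_2e^(-2t), x_2(t) = c_1e^(-6t) - 2c_2e^(-2t)

Coefficient matrix A = [[-18, 24], [-8, 10]].
Characteristic polynomial det(A - λI) = λ^2 + 8λ + 12 = 0.
Eigenvalues λ = -6, -2.
For λ=-6: (A-λI) row 1 is [-12, 24], so an eigenvector is (2, 1).
For λ=-2: (A-λI) row 1 is [-16, 24], so an eigenvector is (-3, -2).
General solution: c_1e^(-6t)(2,1) + c_2e^(-2t)(-3,-2).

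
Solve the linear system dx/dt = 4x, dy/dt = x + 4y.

x(t) = c_2e^(4t), y(t) = c_1e^(4t) + c_2te^(4t) - c_2e^(4t)

Coefficient matrix A = [[4, 0], [1, 4]].
Characteristic polynomial det(A - λI) = λ^2 - 8λ + 16 = 0.
Single eigenvalue λ = 4 with algebraic multiplicity 2.
Eigenvector v = (0,1); generalized eigenvector w with (A-λI)w=v is (1,-1).
General solution: e^(4t)[c_1·v + c_2·(t·v + w)].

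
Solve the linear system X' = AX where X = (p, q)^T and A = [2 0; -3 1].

p(t) = c_1e^(2t), q(t) = -3c_1e^(2t) + c_2e^(t)

Coefficient matrix A = [[2, 0], [-3, 1]].
Characteristic polynomial det(A - λI) = λ^2 - 3λ + 2 = 0.
Eigenvalues λ = 2, 1.
For λ=2: (A-λI) row 2 is [-3, -1], so an eigenvector is (1, -3).
For λ=1: (A-λI) row 1 is [1, 0], so an eigenvector is (0, 1).
General solution: c_1e^(2t)(1,-3) + c_2e^(t)(0,1).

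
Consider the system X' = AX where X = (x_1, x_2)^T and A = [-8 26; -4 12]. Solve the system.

Coefficient matrix A = [[-8, 26], [-4, 12]].
Characteristic polynomial det(A - λI) = λ^2 - 4λ + 8 = 0.
Eigenvalues λ = 2 ± 2i (complex conjugate pair).
For λ=2+2i: an eigenvector is (-3,-1) - i(2,1) = (-3 - 2i, -1 - i).
A real fundamental pair from Re and Im of e^((2+2i)t)v: X_1 = e^(2t)(cos(2t)·(-3,-1) + sin(2t)·(2,1)), X_2 = e^(2t)(sin(2t)·(-3,-1) - cos(2t)·(2,1)).
General solution: K_1X_1 + K_2X_2.

x_1(t) = 2K_1e^(2t)sin(2t) - 3K_1e^(2t)cos(2t) - 3K_2e^(2t)sin(2t) - 2K_2e^(2t)cos(2t), x_2(t) = K_1e^(2t)sin(2t) - K_1e^(2t)cos(2t) - K_2e^(2t)sin(2t) - K_2e^(2t)cos(2t)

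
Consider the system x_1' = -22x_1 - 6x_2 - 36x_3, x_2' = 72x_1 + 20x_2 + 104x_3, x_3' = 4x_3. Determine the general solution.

Coefficient matrix A = [[-22, -6, -36], [72, 20, 104], [0, 0, 4]].
det(A - λI) = 0 gives eigenvalues λ = 4, 2, -4.
For λ=4: eigenvector (-3,7,1).
For λ=2: eigenvector (-1,4,0).
For λ=-4: eigenvector (1,-3,0).
General solution: K_1e^(4t)(-3,7,1) + K_2e^(2t)(-1,4,0) + K_3e^(-4t)(1,-3,0).

x_1(t) = -3K_1e^(4t) - K_2e^(2t) + K_3e^(-4t), x_2(t) = 7K_1e^(4t) + 4K_2e^(2t) - 3K_3e^(-4t), x_3(t) = K_1e^(4t)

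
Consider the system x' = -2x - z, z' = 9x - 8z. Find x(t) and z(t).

Coefficient matrix A = [[-2, -1], [9, -8]].
Characteristic polynomial det(A - λI) = λ^2 + 10λ + 25 = 0.
Single eigenvalue λ = -5 with algebraic multiplicity 2.
Eigenvector v = (1,3); generalized eigenvector w with (A-λI)w=v is (1,2).
General solution: e^(-5t)[c_1·v + c_2·(t·v + w)].

x(t) = c_1e^(-5t) + c_2te^(-5t) + c_2e^(-5t), z(t) = 3c_1e^(-5t) + 3c_2te^(-5t) + 2c_2e^(-5t)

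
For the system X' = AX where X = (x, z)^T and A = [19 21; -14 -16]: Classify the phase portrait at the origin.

saddle

A = [[19,21],[-14,-16]]; det(A-λI) = λ^2 - 3λ - 10.
λ = 5, -2: opposite signs.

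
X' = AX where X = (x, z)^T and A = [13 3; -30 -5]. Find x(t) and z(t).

Coefficient matrix A = [[13, 3], [-30, -5]].
Characteristic polynomial det(A - λI) = λ^2 - 8λ + 25 = 0.
Eigenvalues λ = 4 ± 3i (complex conjugate pair).
For λ=4+3i: an eigenvector is (0,1) - i(1,-3) = (0 - i, 1 + 3i).
A real fundamental pair from Re and Im of e^((4+3i)t)v: X_1 = e^(4t)(cos(3t)·(0,1) + sin(3t)·(1,-3)), X_2 = e^(4t)(sin(3t)·(0,1) - cos(3t)·(1,-3)).
General solution: K_1X_1 + K_2X_2.

x(t) = K_1e^(4t)sin(3t) - K_2e^(4t)cos(3t), z(t) = -3K_1e^(4t)sin(3t) + K_1e^(4t)cos(3t) + K_2e^(4t)sin(3t) + 3K_2e^(4t)cos(3t)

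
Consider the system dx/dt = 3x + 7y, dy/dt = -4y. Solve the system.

Coefficient matrix A = [[3, 7], [0, -4]].
Characteristic polynomial det(A - λI) = λ^2 + λ - 12 = 0.
Eigenvalues λ = 3, -4.
For λ=3: (A-λI) row 1 is [0, 7], so an eigenvector is (-1, 0).
For λ=-4: (A-λI) row 1 is [7, 7], so an eigenvector is (-1, 1).
General solution: C_1e^(3t)(-1,0) + C_2e^(-4t)(-1,1).

x(t) = -C_1e^(3t) - C_2e^(-4t), y(t) = C_2e^(-4t)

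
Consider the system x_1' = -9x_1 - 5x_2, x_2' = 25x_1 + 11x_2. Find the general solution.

Coefficient matrix A = [[-9, -5], [25, 11]].
Characteristic polynomial det(A - λI) = λ^2 - 2λ + 26 = 0.
Eigenvalues λ = 1 ± 5i (complex conjugate pair).
For λ=1+5i: an eigenvector is (-1,2) - i(0,-1) = (-1, 2 + i).
A real fundamental pair from Re and Im of e^((1+5i)t)v: X_1 = e^(t)(cos(5t)·(-1,2) + sin(5t)·(0,-1)), X_2 = e^(t)(sin(5t)·(-1,2) - cos(5t)·(0,-1)).
General solution: c_1X_1 + c_2X_2.

x_1(t) = -c_1e^(t)cos(5t) - c_2e^(t)sin(5t), x_2(t) = -c_1e^(t)sin(5t) + 2c_1e^(t)cos(5t) + 2c_2e^(t)sin(5t) + c_2e^(t)cos(5t)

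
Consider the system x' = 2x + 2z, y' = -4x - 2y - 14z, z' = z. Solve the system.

Coefficient matrix A = [[2, 0, 2], [-4, -2, -14], [0, 0, 1]].
det(A - λI) = 0 gives eigenvalues λ = 1, -2, 2.
For λ=1: eigenvector (-2,-2,1).
For λ=-2: eigenvector (0,1,0).
For λ=2: eigenvector (1,-1,0).
General solution: c_1e^(t)(-2,-2,1) + c_2e^(-2t)(0,1,0) + c_3e^(2t)(1,-1,0).

x(t) = -2c_1e^(t) + c_3e^(2t), y(t) = -2c_1e^(t) + c_2e^(-2t) - c_3e^(2t), z(t) = c_1e^(t)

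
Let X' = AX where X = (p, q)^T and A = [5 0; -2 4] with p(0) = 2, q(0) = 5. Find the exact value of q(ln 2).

16

A = [[5,0],[-2,4]]; eigenvalues λ = 5, 4.
Eigenvectors: (-1,2) for λ=5, (0,-1) for λ=4.
From the initial condition, c_1 = -2, c_2 = -9.
q(ln 2) = (-2)(2^5)(2) + (-9)(2^4)(-1) = 16.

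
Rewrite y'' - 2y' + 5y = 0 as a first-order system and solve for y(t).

y(t) = K_1e^(t)cos(2t) + K_2e^(t)sin(2t)

Let x_1 = y, x_2 = y'. Then x_1' = x_2 and x_2' = -5x_1 + 2x_2.
A = [[0,1],[-5,2]]; det(A-λI) = λ^2 - 2λ + 5.
Eigenvalues λ = 1 ± 2i.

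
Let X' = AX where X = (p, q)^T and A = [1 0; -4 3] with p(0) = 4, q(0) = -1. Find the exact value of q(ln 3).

A = [[1,0],[-4,3]]; eigenvalues λ = 1, 3.
Eigenvectors: (1,2) for λ=1, (0,1) for λ=3.
From the initial condition, c_1 = 4, c_2 = -9.
q(ln 3) = (4)(3^1)(2) + (-9)(3^3)(1) = -219.

-219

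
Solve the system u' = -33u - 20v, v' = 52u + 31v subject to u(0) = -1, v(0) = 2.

u(t) = -2e^(-t)sin(4t) - e^(-t)cos(4t), v(t) = 3e^(-t)sin(4t) + 2e^(-t)cos(4t)

Coefficient matrix A = [[-33, -20], [52, 31]].
Characteristic polynomial det(A - λI) = λ^2 + 2λ + 17 = 0.
Eigenvalues λ = -1 ± 4i (complex conjugate pair).
For λ=-1+4i: an eigenvector is (1,-2) - i(2,-3) = (1 - 2i, -2 + 3i).
A real fundamental pair from Re and Im of e^((-1+4i)t)v: X_1 = e^(-t)(cos(4t)·(1,-2) + sin(4t)·(2,-3)), X_2 = e^(-t)(sin(4t)·(1,-2) - cos(4t)·(2,-3)).
General solution: K_1X_1 + K_2X_2.
Applying u(0)=-1, v(0)=2 gives K_1=-1, K_2=0.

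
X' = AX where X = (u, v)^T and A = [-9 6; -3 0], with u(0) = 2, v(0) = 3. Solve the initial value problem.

Coefficient matrix A = [[-9, 6], [-3, 0]].
Characteristic polynomial det(A - λI) = λ^2 + 9λ + 18 = 0.
Eigenvalues λ = -6, -3.
For λ=-6: (A-λI) row 1 is [-3, 6], so an eigenvector is (2, 1).
For λ=-3: (A-λI) row 1 is [-6, 6], so an eigenvector is (1, 1).
General solution: K_1e^(-6t)(2,1) + K_2e^(-3t)(1,1).
Applying u(0)=2, v(0)=3 gives K_1=-1, K_2=4.

u(t) = 4e^(-3t) - 2e^(-6t), v(t) = 4e^(-3t) - e^(-6t)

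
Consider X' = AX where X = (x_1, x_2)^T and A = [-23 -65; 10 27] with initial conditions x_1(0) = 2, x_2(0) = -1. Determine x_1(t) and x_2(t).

Coefficient matrix A = [[-23, -65], [10, 27]].
Characteristic polynomial det(A - λI) = λ^2 - 4λ + 29 = 0.
Eigenvalues λ = 2 ± 5i (complex conjugate pair).
For λ=2+5i: an eigenvector is (3,-1) - i(-2,1) = (3 + 2i, -1 - i).
A real fundamental pair from Re and Im of e^((2+5i)t)v: X_1 = e^(2t)(cos(5t)·(3,-1) + sin(5t)·(-2,1)), X_2 = e^(2t)(sin(5t)·(3,-1) - cos(5t)·(-2,1)).
General solution: C_1X_1 + C_2X_2.
Applying x_1(0)=2, x_2(0)=-1 gives C_1=0, C_2=1.

x_1(t) = 3e^(2t)sin(5t) + 2e^(2t)cos(5t), x_2(t) = -e^(2t)sin(5t) - e^(2t)cos(5t)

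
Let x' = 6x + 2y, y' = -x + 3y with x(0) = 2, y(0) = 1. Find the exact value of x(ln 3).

A = [[6,2],[-1,3]]; eigenvalues λ = 5, 4.
Eigenvectors: (2,-1) for λ=5, (1,-1) for λ=4.
From the initial condition, c_1 = 3, c_2 = -4.
x(ln 3) = (3)(3^5)(2) + (-4)(3^4)(1) = 1134.

1134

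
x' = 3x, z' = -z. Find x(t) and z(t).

x(t) = C_2e^(3t), z(t) = -C_1e^(-t)

Coefficient matrix A = [[3, 0], [0, -1]].
Characteristic polynomial det(A - λI) = λ^2 - 2λ - 3 = 0.
Eigenvalues λ = -1, 3.
For λ=-1: (A-λI) row 1 is [4, 0], so an eigenvector is (0, -1).
For λ=3: (A-λI) row 2 is [0, -4], so an eigenvector is (1, 0).
General solution: C_1e^(-t)(0,-1) + C_2e^(3t)(1,0).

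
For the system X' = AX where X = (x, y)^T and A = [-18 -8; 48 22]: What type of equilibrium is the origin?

A = [[-18,-8],[48,22]]; det(A-λI) = λ^2 - 4λ - 12.
λ = 6, -2: opposite signs.

saddle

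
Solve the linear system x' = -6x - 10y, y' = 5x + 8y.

x(t) = -3c_1e^(t)sin(t) - c_1e^(t)cos(t) - c_2e^(t)sin(t) + 3c_2e^(t)cos(t), y(t) = 2c_1e^(t)sin(t) + c_1e^(t)cos(t) + c_2e^(t)sin(t) - 2c_2e^(t)cos(t)

Coefficient matrix A = [[-6, -10], [5, 8]].
Characteristic polynomial det(A - λI) = λ^2 - 2λ + 2 = 0.
Eigenvalues λ = 1 ± i (complex conjugate pair).
For λ=1+i: an eigenvector is (-1,1) - i(-3,2) = (-1 + 3i, 1 - 2i).
A real fundamental pair from Re and Im of e^((1+i)t)v: X_1 = e^(t)(cos(t)·(-1,1) + sin(t)·(-3,2)), X_2 = e^(t)(sin(t)·(-1,1) - cos(t)·(-3,2)).
General solution: c_1X_1 + c_2X_2.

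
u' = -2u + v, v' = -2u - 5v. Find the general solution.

u(t) = c_1e^(-3t) - c_2e^(-4t), v(t) = -c_1e^(-3t) + 2c_2e^(-4t)

Coefficient matrix A = [[-2, 1], [-2, -5]].
Characteristic polynomial det(A - λI) = λ^2 + 7λ + 12 = 0.
Eigenvalues λ = -3, -4.
For λ=-3: (A-λI) row 1 is [1, 1], so an eigenvector is (1, -1).
For λ=-4: (A-λI) row 1 is [2, 1], so an eigenvector is (-1, 2).
General solution: c_1e^(-3t)(1,-1) + c_2e^(-4t)(-1,2).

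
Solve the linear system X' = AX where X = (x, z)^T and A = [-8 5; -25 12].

Coefficient matrix A = [[-8, 5], [-25, 12]].
Characteristic polynomial det(A - λI) = λ^2 - 4λ + 29 = 0.
Eigenvalues λ = 2 ± 5i (complex conjugate pair).
For λ=2+5i: an eigenvector is (1,2) - i(0,-1) = (1, 2 + i).
A real fundamental pair from Re and Im of e^((2+5i)t)v: X_1 = e^(2t)(cos(5t)·(1,2) + sin(5t)·(0,-1)), X_2 = e^(2t)(sin(5t)·(1,2) - cos(5t)·(0,-1)).
General solution: c_1X_1 + c_2X_2.

x(t) = c_1e^(2t)cos(5t) + c_2e^(2t)sin(5t), z(t) = -c_1e^(2t)sin(5t) + 2c_1e^(2t)cos(5t) + 2c_2e^(2t)sin(5t) + c_2e^(2t)cos(5t)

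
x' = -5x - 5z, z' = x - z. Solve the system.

Coefficient matrix A = [[-5, -5], [1, -1]].
Characteristic polynomial det(A - λI) = λ^2 + 6λ + 10 = 0.
Eigenvalues λ = -3 ± i (complex conjugate pair).
For λ=-3+i: an eigenvector is (-1,0) - i(2,-1) = (-1 - 2i, 0 + i).
A real fundamental pair from Re and Im of e^((-3+i)t)v: X_1 = e^(-3t)(cos(t)·(-1,0) + sin(t)·(2,-1)), X_2 = e^(-3t)(sin(t)·(-1,0) - cos(t)·(2,-1)).
General solution: K_1X_1 + K_2X_2.

x(t) = 2K_1e^(-3t)sin(t) - K_1e^(-3t)cos(t) - K_2e^(-3t)sin(t) - 2K_2e^(-3t)cos(t), z(t) = -K_1e^(-3t)sin(t) + K_2e^(-3t)cos(t)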